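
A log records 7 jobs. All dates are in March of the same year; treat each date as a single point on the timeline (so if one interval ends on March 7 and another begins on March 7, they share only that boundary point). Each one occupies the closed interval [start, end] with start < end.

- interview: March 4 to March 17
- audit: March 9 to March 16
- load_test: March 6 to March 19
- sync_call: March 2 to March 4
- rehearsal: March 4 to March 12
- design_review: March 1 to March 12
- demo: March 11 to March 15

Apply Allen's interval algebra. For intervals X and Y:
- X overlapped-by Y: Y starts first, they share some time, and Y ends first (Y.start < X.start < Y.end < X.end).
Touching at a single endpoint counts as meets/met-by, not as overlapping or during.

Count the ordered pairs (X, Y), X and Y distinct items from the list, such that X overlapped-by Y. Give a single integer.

8

Checking all 42 ordered pairs for relation 'overlapped-by'; matching pairs in alphabetical order:
(audit, design_review): audit overlapped-by design_review ✓
(audit, rehearsal): audit overlapped-by rehearsal ✓
(demo, design_review): demo overlapped-by design_review ✓
(demo, rehearsal): demo overlapped-by rehearsal ✓
(interview, design_review): interview overlapped-by design_review ✓
(load_test, design_review): load_test overlapped-by design_review ✓
(load_test, interview): load_test overlapped-by interview ✓
(load_test, rehearsal): load_test overlapped-by rehearsal ✓
Count: 8.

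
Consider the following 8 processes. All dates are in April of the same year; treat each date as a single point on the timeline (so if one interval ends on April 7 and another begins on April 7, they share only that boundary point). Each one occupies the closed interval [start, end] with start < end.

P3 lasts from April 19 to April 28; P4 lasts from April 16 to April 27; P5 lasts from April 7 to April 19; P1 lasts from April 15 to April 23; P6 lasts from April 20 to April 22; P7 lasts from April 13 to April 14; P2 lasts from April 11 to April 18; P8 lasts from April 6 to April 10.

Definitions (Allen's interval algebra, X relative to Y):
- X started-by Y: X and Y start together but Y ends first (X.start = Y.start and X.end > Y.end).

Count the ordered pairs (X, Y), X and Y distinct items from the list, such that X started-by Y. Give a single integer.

0

Checking all 56 ordered pairs for relation 'started-by'; matching pairs in alphabetical order:
No pair satisfies it.
Count: 0.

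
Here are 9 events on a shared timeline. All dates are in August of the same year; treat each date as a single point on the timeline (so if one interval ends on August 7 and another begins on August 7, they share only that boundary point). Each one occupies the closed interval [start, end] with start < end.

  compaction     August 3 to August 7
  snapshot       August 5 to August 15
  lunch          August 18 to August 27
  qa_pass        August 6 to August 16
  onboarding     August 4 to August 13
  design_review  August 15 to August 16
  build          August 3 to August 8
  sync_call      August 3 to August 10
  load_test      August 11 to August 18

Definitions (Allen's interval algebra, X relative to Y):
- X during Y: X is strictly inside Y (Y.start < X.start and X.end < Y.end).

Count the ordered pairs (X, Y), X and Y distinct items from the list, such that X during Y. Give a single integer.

1

Checking all 72 ordered pairs for relation 'during'; matching pairs in alphabetical order:
(design_review, load_test): design_review during load_test ✓
Count: 1.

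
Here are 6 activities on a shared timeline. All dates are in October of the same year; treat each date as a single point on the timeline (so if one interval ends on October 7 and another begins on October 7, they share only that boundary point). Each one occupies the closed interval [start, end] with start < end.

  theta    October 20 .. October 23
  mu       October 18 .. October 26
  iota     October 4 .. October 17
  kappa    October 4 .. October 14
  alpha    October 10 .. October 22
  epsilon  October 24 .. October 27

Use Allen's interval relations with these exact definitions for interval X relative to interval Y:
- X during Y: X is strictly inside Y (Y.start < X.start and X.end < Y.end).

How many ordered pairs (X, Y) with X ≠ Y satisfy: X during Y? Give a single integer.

Checking all 30 ordered pairs for relation 'during'; matching pairs in alphabetical order:
(theta, mu): theta during mu ✓
Count: 1.

1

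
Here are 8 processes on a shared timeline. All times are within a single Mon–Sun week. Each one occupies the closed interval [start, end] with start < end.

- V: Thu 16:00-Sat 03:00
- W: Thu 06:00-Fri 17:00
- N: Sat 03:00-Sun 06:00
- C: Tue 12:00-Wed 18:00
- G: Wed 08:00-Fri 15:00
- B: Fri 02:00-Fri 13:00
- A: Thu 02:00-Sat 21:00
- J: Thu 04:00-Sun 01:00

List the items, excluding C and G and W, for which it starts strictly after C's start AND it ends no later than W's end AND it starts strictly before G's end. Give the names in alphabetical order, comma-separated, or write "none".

B

Conditions: its start is strictly after C's start (X.start > Tue 12:00) AND its end is no later than W's end (X.end <= Fri 17:00) AND its start is strictly before G's end (X.start < Fri 15:00).
A: start Thu 02:00 > Tue 12:00? ✓; end Sat 21:00 <= Fri 17:00? ✗; start Thu 02:00 < Fri 15:00? ✓ → no.
B: start Fri 02:00 > Tue 12:00? ✓; end Fri 13:00 <= Fri 17:00? ✓; start Fri 02:00 < Fri 15:00? ✓ → yes.
J: start Thu 04:00 > Tue 12:00? ✓; end Sun 01:00 <= Fri 17:00? ✗; start Thu 04:00 < Fri 15:00? ✓ → no.
N: start Sat 03:00 > Tue 12:00? ✓; end Sun 06:00 <= Fri 17:00? ✗; start Sat 03:00 < Fri 15:00? ✗ → no.
V: start Thu 16:00 > Tue 12:00? ✓; end Sat 03:00 <= Fri 17:00? ✗; start Thu 16:00 < Fri 15:00? ✓ → no.
Result: B.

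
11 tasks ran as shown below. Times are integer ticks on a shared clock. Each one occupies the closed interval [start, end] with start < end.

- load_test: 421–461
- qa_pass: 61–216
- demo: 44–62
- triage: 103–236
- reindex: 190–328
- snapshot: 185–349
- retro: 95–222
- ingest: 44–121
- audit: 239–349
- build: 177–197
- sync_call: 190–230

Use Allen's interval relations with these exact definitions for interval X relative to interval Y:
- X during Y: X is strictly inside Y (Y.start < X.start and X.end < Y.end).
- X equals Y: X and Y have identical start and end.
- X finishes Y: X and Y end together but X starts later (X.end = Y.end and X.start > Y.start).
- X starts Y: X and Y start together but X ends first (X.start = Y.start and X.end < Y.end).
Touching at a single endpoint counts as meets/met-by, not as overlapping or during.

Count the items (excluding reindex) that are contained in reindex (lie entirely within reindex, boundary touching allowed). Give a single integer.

Target reindex = [190, 328].
audit [239, 349] → overlapped-by → no.
build [177, 197] → overlaps → no.
demo [44, 62] → before → no.
ingest [44, 121] → before → no.
load_test [421, 461] → after → no.
qa_pass [61, 216] → overlaps → no.
retro [95, 222] → overlaps → no.
snapshot [185, 349] → contains → no.
sync_call [190, 230] → starts → counts.
triage [103, 236] → overlaps → no.
Total: 1.

1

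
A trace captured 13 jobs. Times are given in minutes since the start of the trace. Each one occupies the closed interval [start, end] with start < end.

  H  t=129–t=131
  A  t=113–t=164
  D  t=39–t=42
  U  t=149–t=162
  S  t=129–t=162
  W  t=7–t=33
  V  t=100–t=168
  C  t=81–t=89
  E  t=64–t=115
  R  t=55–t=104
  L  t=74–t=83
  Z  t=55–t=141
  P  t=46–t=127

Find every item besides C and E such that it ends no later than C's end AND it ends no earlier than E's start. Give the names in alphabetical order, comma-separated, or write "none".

Conditions: its end is no later than C's end (X.end <= t=89) AND its end is no earlier than E's start (X.end >= t=64).
A: end t=164 <= t=89? ✗; end t=164 >= t=64? ✓ → no.
D: end t=42 <= t=89? ✓; end t=42 >= t=64? ✗ → no.
H: end t=131 <= t=89? ✗; end t=131 >= t=64? ✓ → no.
L: end t=83 <= t=89? ✓; end t=83 >= t=64? ✓ → yes.
P: end t=127 <= t=89? ✗; end t=127 >= t=64? ✓ → no.
R: end t=104 <= t=89? ✗; end t=104 >= t=64? ✓ → no.
S: end t=162 <= t=89? ✗; end t=162 >= t=64? ✓ → no.
U: end t=162 <= t=89? ✗; end t=162 >= t=64? ✓ → no.
V: end t=168 <= t=89? ✗; end t=168 >= t=64? ✓ → no.
W: end t=33 <= t=89? ✓; end t=33 >= t=64? ✗ → no.
Z: end t=141 <= t=89? ✗; end t=141 >= t=64? ✓ → no.
Result: L.

L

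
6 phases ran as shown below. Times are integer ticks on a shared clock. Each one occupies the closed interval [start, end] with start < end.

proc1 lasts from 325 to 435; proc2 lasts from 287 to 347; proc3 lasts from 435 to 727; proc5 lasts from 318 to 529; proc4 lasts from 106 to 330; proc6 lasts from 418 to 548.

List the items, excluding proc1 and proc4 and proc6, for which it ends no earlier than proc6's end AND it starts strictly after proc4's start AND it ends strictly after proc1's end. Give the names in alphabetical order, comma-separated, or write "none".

Conditions: its end is no earlier than proc6's end (X.end >= 548) AND its start is strictly after proc4's start (X.start > 106) AND its end is strictly after proc1's end (X.end > 435).
proc2: end 347 >= 548? ✗; start 287 > 106? ✓; end 347 > 435? ✗ → no.
proc3: end 727 >= 548? ✓; start 435 > 106? ✓; end 727 > 435? ✓ → yes.
proc5: end 529 >= 548? ✗; start 318 > 106? ✓; end 529 > 435? ✓ → no.
Result: proc3.

proc3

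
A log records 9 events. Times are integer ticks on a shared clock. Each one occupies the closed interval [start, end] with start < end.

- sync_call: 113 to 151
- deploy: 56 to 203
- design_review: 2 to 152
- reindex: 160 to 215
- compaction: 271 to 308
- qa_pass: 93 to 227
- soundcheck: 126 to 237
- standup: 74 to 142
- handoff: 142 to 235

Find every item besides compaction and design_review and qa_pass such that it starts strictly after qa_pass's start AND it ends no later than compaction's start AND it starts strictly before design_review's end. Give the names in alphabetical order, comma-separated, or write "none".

Conditions: its start is strictly after qa_pass's start (X.start > 93) AND its end is no later than compaction's start (X.end <= 271) AND its start is strictly before design_review's end (X.start < 152).
deploy: start 56 > 93? ✗; end 203 <= 271? ✓; start 56 < 152? ✓ → no.
handoff: start 142 > 93? ✓; end 235 <= 271? ✓; start 142 < 152? ✓ → yes.
reindex: start 160 > 93? ✓; end 215 <= 271? ✓; start 160 < 152? ✗ → no.
soundcheck: start 126 > 93? ✓; end 237 <= 271? ✓; start 126 < 152? ✓ → yes.
standup: start 74 > 93? ✗; end 142 <= 271? ✓; start 74 < 152? ✓ → no.
sync_call: start 113 > 93? ✓; end 151 <= 271? ✓; start 113 < 152? ✓ → yes.
Result: handoff, soundcheck, sync_call.

handoff, soundcheck, sync_call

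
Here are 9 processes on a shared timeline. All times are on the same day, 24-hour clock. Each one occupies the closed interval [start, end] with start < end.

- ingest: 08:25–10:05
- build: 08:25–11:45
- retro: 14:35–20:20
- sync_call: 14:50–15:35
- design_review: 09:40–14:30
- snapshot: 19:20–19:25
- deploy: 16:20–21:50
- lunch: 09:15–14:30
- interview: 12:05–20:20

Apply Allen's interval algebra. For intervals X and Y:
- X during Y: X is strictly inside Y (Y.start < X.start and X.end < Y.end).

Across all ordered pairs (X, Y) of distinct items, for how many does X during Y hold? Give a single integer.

5

Checking all 72 ordered pairs for relation 'during'; matching pairs in alphabetical order:
(snapshot, deploy): snapshot during deploy ✓
(snapshot, interview): snapshot during interview ✓
(snapshot, retro): snapshot during retro ✓
(sync_call, interview): sync_call during interview ✓
(sync_call, retro): sync_call during retro ✓
Count: 5.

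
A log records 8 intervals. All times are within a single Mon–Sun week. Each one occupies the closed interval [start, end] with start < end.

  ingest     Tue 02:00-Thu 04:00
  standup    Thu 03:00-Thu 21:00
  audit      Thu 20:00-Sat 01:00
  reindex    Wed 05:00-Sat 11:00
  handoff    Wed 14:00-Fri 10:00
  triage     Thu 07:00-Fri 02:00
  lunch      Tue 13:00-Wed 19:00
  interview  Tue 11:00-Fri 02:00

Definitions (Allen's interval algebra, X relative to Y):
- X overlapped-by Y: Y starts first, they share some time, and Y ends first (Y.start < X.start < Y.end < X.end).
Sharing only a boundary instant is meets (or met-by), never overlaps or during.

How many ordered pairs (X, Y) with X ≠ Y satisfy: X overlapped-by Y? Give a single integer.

13

Checking all 56 ordered pairs for relation 'overlapped-by'; matching pairs in alphabetical order:
(audit, handoff): audit overlapped-by handoff ✓
(audit, interview): audit overlapped-by interview ✓
(audit, standup): audit overlapped-by standup ✓
(audit, triage): audit overlapped-by triage ✓
(handoff, ingest): handoff overlapped-by ingest ✓
(handoff, interview): handoff overlapped-by interview ✓
(handoff, lunch): handoff overlapped-by lunch ✓
(interview, ingest): interview overlapped-by ingest ✓
(reindex, ingest): reindex overlapped-by ingest ✓
(reindex, interview): reindex overlapped-by interview ✓
(reindex, lunch): reindex overlapped-by lunch ✓
(standup, ingest): standup overlapped-by ingest ✓
(triage, standup): triage overlapped-by standup ✓
Count: 13.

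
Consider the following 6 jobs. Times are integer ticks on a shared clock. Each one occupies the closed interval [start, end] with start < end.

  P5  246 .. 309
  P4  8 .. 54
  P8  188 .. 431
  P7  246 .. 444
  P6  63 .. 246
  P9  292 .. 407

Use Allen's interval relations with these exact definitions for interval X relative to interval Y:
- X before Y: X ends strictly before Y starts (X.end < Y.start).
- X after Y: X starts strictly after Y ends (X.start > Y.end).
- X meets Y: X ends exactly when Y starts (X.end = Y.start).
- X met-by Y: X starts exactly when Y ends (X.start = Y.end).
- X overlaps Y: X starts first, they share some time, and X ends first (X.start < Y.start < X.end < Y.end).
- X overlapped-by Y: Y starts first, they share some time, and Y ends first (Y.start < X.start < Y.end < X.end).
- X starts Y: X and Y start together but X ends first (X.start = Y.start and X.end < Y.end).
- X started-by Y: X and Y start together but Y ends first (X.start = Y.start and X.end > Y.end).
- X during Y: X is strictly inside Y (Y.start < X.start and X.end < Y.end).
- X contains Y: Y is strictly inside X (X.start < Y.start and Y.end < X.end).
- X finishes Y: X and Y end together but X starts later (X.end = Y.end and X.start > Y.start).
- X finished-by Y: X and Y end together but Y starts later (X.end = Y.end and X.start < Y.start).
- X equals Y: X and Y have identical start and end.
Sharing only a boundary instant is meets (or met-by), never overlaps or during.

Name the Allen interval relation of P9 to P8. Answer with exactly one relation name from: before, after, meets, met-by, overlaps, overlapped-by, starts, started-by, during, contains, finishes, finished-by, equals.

during

P9 = [292, 407]; P8 = [188, 431].
Compare endpoints: P9.start > P8.start, P9.start < P8.end, P9.end > P8.start, P9.end < P8.end.
That pattern is 'during'.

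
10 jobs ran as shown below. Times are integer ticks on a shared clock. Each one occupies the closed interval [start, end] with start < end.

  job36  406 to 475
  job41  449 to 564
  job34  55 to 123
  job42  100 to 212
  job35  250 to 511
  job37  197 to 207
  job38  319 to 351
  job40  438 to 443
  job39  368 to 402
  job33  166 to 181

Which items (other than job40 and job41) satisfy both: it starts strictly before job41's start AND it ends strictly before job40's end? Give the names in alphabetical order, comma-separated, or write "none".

job33, job34, job37, job38, job39, job42

Conditions: its start is strictly before job41's start (X.start < 449) AND its end is strictly before job40's end (X.end < 443).
job33: start 166 < 449? ✓; end 181 < 443? ✓ → yes.
job34: start 55 < 449? ✓; end 123 < 443? ✓ → yes.
job35: start 250 < 449? ✓; end 511 < 443? ✗ → no.
job36: start 406 < 449? ✓; end 475 < 443? ✗ → no.
job37: start 197 < 449? ✓; end 207 < 443? ✓ → yes.
job38: start 319 < 449? ✓; end 351 < 443? ✓ → yes.
job39: start 368 < 449? ✓; end 402 < 443? ✓ → yes.
job42: start 100 < 449? ✓; end 212 < 443? ✓ → yes.
Result: job33, job34, job37, job38, job39, job42.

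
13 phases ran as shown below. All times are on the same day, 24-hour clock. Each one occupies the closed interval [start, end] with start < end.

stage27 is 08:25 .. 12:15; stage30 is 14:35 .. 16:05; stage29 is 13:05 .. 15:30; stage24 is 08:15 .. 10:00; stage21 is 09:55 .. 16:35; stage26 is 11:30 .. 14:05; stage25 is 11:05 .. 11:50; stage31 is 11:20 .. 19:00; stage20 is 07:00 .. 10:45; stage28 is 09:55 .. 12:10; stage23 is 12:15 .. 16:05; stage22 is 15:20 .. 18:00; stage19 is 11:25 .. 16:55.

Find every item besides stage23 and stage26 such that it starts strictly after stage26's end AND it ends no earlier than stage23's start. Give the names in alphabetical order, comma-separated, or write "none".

Conditions: its start is strictly after stage26's end (X.start > 14:05) AND its end is no earlier than stage23's start (X.end >= 12:15).
stage19: start 11:25 > 14:05? ✗; end 16:55 >= 12:15? ✓ → no.
stage20: start 07:00 > 14:05? ✗; end 10:45 >= 12:15? ✗ → no.
stage21: start 09:55 > 14:05? ✗; end 16:35 >= 12:15? ✓ → no.
stage22: start 15:20 > 14:05? ✓; end 18:00 >= 12:15? ✓ → yes.
stage24: start 08:15 > 14:05? ✗; end 10:00 >= 12:15? ✗ → no.
stage25: start 11:05 > 14:05? ✗; end 11:50 >= 12:15? ✗ → no.
stage27: start 08:25 > 14:05? ✗; end 12:15 >= 12:15? ✓ → no.
stage28: start 09:55 > 14:05? ✗; end 12:10 >= 12:15? ✗ → no.
stage29: start 13:05 > 14:05? ✗; end 15:30 >= 12:15? ✓ → no.
stage30: start 14:35 > 14:05? ✓; end 16:05 >= 12:15? ✓ → yes.
stage31: start 11:20 > 14:05? ✗; end 19:00 >= 12:15? ✓ → no.
Result: stage22, stage30.

stage22, stage30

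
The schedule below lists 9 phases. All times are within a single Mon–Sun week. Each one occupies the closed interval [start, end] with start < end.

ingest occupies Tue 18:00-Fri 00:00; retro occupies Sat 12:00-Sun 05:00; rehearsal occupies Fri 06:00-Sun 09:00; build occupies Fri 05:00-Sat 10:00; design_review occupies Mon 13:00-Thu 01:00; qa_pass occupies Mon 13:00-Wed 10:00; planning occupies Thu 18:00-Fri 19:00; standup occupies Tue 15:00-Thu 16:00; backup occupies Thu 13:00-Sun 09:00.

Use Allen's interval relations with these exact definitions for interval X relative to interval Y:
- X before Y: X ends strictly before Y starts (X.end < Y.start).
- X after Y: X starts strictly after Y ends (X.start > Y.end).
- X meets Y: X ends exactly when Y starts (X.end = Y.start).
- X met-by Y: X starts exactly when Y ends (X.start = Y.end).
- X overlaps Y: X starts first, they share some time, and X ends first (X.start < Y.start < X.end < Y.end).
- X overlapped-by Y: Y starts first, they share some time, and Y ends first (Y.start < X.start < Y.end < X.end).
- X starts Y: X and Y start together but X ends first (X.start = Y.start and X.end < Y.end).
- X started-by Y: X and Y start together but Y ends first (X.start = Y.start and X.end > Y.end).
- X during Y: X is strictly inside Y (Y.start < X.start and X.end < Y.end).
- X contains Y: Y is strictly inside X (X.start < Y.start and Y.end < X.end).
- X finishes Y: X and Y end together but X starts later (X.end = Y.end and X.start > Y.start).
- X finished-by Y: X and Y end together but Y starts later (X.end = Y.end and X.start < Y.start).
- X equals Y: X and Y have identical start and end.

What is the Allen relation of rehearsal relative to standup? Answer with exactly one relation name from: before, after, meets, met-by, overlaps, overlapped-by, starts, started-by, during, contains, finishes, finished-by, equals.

rehearsal = [Fri 06:00, Sun 09:00]; standup = [Tue 15:00, Thu 16:00].
Compare endpoints: rehearsal.start > standup.start, rehearsal.start > standup.end, rehearsal.end > standup.start, rehearsal.end > standup.end.
That pattern is 'after'.

after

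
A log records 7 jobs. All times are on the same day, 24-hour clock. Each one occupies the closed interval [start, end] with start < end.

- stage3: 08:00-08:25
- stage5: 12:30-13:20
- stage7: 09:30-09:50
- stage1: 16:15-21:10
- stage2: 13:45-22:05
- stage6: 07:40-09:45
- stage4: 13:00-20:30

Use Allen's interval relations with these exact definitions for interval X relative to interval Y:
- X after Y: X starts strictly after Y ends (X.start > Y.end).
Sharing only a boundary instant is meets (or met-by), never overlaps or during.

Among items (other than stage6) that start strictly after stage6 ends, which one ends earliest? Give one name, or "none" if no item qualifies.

Target stage6 = [07:40, 09:45].
stage1 [16:15, 21:10] → after → candidate.
stage2 [13:45, 22:05] → after → candidate.
stage3 [08:00, 08:25] → during → excluded.
stage4 [13:00, 20:30] → after → candidate.
stage5 [12:30, 13:20] → after → candidate.
stage7 [09:30, 09:50] → overlapped-by → excluded.
Among candidates, earliest end is 13:20 → stage5.

stage5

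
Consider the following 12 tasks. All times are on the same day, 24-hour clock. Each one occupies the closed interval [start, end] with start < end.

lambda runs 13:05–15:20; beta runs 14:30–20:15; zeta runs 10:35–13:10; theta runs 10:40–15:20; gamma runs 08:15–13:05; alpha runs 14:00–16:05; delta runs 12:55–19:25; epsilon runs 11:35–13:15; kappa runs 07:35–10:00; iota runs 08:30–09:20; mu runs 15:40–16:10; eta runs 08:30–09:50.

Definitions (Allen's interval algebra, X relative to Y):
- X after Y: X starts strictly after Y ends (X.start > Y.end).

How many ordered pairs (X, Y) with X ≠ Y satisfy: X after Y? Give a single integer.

Checking all 132 ordered pairs for relation 'after'; matching pairs in alphabetical order:
(alpha, epsilon): alpha after epsilon ✓
(alpha, eta): alpha after eta ✓
(alpha, gamma): alpha after gamma ✓
(alpha, iota): alpha after iota ✓
(alpha, kappa): alpha after kappa ✓
(alpha, zeta): alpha after zeta ✓
(beta, epsilon): beta after epsilon ✓
(beta, eta): beta after eta ✓
(beta, gamma): beta after gamma ✓
(beta, iota): beta after iota ✓
(beta, kappa): beta after kappa ✓
(beta, zeta): beta after zeta ✓
(delta, eta): delta after eta ✓
(delta, iota): delta after iota ✓
(delta, kappa): delta after kappa ✓
(epsilon, eta): epsilon after eta ✓
(epsilon, iota): epsilon after iota ✓
(epsilon, kappa): epsilon after kappa ✓
(lambda, eta): lambda after eta ✓
(lambda, iota): lambda after iota ✓
(lambda, kappa): lambda after kappa ✓
(mu, epsilon): mu after epsilon ✓
(mu, eta): mu after eta ✓
(mu, gamma): mu after gamma ✓
... plus 11 further pairs not listed.
Count: 35.

35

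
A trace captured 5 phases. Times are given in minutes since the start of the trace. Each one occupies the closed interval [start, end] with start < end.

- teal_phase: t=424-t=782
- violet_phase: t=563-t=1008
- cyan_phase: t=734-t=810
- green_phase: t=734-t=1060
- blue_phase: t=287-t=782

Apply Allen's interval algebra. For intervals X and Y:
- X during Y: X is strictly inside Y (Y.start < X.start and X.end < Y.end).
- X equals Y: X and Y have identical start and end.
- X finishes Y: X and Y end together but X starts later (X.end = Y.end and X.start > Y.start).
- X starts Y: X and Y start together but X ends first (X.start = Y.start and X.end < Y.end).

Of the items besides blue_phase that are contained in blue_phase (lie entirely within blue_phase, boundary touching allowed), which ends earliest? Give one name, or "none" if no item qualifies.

Target blue_phase = [t=287, t=782].
cyan_phase [t=734, t=810] → overlapped-by → excluded.
green_phase [t=734, t=1060] → overlapped-by → excluded.
teal_phase [t=424, t=782] → finishes → candidate.
violet_phase [t=563, t=1008] → overlapped-by → excluded.
Among candidates, earliest end is t=782 → teal_phase.

teal_phase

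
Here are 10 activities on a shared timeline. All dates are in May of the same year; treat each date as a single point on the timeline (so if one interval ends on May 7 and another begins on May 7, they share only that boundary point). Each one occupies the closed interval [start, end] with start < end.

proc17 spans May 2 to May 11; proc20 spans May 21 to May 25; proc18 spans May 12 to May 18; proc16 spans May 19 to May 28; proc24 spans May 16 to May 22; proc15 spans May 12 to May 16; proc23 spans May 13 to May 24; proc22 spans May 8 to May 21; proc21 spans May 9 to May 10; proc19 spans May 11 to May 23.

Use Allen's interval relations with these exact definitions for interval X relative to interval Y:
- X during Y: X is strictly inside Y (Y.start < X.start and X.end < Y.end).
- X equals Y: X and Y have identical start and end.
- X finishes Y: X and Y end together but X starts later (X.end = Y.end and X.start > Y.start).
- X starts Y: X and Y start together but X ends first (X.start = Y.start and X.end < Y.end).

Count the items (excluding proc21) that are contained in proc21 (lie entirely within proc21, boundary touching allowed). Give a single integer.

0

Target proc21 = [May 9, May 10].
proc15 [May 12, May 16] → after → no.
proc16 [May 19, May 28] → after → no.
proc17 [May 2, May 11] → contains → no.
proc18 [May 12, May 18] → after → no.
proc19 [May 11, May 23] → after → no.
proc20 [May 21, May 25] → after → no.
proc22 [May 8, May 21] → contains → no.
proc23 [May 13, May 24] → after → no.
proc24 [May 16, May 22] → after → no.
Total: 0.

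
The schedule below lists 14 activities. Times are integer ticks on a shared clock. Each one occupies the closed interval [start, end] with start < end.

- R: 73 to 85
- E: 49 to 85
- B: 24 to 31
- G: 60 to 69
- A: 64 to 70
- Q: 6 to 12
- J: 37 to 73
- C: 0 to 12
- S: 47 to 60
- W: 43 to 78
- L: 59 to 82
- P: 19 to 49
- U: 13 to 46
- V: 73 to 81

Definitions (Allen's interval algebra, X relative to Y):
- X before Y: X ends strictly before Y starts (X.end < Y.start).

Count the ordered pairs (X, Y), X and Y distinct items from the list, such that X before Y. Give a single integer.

Checking all 182 ordered pairs for relation 'before'; matching pairs in alphabetical order:
(A, R): A before R ✓
(A, V): A before V ✓
(B, A): B before A ✓
(B, E): B before E ✓
(B, G): B before G ✓
(B, J): B before J ✓
(B, L): B before L ✓
(B, R): B before R ✓
(B, S): B before S ✓
(B, V): B before V ✓
(B, W): B before W ✓
(C, A): C before A ✓
(C, B): C before B ✓
(C, E): C before E ✓
(C, G): C before G ✓
(C, J): C before J ✓
(C, L): C before L ✓
(C, P): C before P ✓
(C, R): C before R ✓
(C, S): C before S ✓
(C, U): C before U ✓
(C, V): C before V ✓
(C, W): C before W ✓
(G, R): G before R ✓
... plus 28 further pairs not listed.
Count: 52.

52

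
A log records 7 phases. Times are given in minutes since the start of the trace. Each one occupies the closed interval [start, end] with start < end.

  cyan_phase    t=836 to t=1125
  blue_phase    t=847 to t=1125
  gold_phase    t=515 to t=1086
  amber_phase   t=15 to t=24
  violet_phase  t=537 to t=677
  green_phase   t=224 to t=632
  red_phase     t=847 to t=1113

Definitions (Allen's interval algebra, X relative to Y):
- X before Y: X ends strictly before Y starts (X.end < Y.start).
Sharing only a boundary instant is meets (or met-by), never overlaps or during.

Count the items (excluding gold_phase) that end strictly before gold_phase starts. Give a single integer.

Target gold_phase = [t=515, t=1086].
amber_phase [t=15, t=24] → before → counts.
blue_phase [t=847, t=1125] → overlapped-by → no.
cyan_phase [t=836, t=1125] → overlapped-by → no.
green_phase [t=224, t=632] → overlaps → no.
red_phase [t=847, t=1113] → overlapped-by → no.
violet_phase [t=537, t=677] → during → no.
Total: 1.

1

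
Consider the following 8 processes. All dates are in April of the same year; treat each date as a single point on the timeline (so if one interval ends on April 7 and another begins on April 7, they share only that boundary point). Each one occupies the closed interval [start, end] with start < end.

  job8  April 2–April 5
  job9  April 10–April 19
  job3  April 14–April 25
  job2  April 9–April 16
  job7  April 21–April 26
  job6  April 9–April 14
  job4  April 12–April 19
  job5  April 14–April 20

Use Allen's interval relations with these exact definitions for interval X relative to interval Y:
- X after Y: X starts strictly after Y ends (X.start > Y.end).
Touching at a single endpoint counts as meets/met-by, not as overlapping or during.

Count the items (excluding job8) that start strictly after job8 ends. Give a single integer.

Target job8 = [April 2, April 5].
job2 [April 9, April 16] → after → counts.
job3 [April 14, April 25] → after → counts.
job4 [April 12, April 19] → after → counts.
job5 [April 14, April 20] → after → counts.
job6 [April 9, April 14] → after → counts.
job7 [April 21, April 26] → after → counts.
job9 [April 10, April 19] → after → counts.
Total: 7.

7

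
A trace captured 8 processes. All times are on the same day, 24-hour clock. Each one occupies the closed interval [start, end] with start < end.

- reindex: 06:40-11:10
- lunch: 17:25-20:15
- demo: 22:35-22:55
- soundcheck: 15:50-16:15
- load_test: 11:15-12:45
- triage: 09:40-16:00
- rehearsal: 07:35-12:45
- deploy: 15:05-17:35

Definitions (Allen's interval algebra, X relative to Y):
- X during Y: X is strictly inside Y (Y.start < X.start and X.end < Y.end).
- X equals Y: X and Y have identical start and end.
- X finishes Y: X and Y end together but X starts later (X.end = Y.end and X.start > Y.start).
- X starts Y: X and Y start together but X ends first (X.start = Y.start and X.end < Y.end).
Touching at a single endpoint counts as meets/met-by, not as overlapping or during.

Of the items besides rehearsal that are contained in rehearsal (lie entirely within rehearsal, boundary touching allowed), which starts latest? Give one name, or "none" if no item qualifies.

load_test

Target rehearsal = [07:35, 12:45].
demo [22:35, 22:55] → after → excluded.
deploy [15:05, 17:35] → after → excluded.
load_test [11:15, 12:45] → finishes → candidate.
lunch [17:25, 20:15] → after → excluded.
reindex [06:40, 11:10] → overlaps → excluded.
soundcheck [15:50, 16:15] → after → excluded.
triage [09:40, 16:00] → overlapped-by → excluded.
Among candidates, latest start is 11:15 → load_test.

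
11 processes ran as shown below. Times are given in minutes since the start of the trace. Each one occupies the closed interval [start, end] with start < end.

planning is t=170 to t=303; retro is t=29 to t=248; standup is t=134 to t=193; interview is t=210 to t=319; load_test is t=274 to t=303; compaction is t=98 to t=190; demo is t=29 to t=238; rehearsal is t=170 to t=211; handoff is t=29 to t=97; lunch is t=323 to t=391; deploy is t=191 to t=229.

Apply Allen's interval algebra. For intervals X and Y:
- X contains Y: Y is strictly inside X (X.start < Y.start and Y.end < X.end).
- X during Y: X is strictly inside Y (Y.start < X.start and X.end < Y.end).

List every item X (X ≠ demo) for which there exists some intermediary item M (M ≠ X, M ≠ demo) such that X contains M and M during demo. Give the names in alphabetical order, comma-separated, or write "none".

planning, retro

Target demo = [t=29, t=238].
Intermediaries M with M during demo: compaction, deploy, rehearsal, standup.
Via compaction — items with X contains compaction: retro.
Via deploy — items with X contains deploy: planning, retro.
Via rehearsal — items with X contains rehearsal: retro.
Via standup — items with X contains standup: retro.
Union: planning, retro.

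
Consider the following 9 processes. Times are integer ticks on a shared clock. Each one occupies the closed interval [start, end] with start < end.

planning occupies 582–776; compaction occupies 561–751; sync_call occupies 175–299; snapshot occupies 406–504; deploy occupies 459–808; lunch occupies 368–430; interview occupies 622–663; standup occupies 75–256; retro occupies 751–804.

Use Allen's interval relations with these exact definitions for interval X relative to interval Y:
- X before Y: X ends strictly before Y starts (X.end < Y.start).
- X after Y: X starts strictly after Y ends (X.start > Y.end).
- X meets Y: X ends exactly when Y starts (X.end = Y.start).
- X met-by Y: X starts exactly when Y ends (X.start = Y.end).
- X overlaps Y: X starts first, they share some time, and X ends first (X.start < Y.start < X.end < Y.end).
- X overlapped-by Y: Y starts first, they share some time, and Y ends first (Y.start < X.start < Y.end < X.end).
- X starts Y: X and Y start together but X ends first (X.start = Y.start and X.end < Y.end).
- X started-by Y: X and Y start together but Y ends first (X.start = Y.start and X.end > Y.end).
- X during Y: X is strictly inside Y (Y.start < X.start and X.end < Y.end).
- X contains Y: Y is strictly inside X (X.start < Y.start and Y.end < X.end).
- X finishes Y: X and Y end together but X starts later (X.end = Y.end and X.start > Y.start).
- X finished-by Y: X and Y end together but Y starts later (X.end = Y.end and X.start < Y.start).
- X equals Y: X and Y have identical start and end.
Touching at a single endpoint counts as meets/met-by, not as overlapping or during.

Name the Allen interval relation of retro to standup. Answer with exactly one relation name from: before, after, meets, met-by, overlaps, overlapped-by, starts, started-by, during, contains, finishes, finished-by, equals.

after

retro = [751, 804]; standup = [75, 256].
Compare endpoints: retro.start > standup.start, retro.start > standup.end, retro.end > standup.start, retro.end > standup.end.
That pattern is 'after'.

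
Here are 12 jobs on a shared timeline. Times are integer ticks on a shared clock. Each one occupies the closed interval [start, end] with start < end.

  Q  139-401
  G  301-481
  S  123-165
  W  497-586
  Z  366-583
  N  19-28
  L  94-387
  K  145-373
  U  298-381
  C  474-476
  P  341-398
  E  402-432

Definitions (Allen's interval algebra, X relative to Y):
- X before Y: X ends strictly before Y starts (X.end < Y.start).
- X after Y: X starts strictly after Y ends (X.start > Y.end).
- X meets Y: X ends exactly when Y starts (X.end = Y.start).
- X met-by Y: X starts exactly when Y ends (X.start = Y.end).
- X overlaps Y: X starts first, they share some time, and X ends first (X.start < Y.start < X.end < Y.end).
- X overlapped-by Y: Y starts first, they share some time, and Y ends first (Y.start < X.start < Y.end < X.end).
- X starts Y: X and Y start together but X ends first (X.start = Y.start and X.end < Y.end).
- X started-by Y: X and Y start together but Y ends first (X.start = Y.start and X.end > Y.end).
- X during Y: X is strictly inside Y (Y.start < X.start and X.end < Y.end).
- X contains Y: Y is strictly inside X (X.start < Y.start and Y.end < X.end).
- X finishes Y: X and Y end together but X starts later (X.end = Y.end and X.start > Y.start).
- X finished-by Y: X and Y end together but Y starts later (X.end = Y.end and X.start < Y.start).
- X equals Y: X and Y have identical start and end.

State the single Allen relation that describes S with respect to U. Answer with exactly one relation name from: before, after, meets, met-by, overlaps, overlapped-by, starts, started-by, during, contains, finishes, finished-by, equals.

before

S = [123, 165]; U = [298, 381].
Compare endpoints: S.start < U.start, S.start < U.end, S.end < U.start, S.end < U.end.
That pattern is 'before'.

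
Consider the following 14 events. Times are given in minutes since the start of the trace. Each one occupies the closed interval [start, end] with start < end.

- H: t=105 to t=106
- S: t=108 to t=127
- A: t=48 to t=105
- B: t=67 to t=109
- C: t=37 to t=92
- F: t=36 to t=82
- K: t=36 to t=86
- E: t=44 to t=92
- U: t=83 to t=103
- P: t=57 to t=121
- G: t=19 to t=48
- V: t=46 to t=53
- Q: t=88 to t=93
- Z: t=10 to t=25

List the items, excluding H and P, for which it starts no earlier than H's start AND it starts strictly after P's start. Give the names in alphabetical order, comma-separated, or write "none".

S

Conditions: its start is no earlier than H's start (X.start >= t=105) AND its start is strictly after P's start (X.start > t=57).
A: start t=48 >= t=105? ✗; start t=48 > t=57? ✗ → no.
B: start t=67 >= t=105? ✗; start t=67 > t=57? ✓ → no.
C: start t=37 >= t=105? ✗; start t=37 > t=57? ✗ → no.
E: start t=44 >= t=105? ✗; start t=44 > t=57? ✗ → no.
F: start t=36 >= t=105? ✗; start t=36 > t=57? ✗ → no.
G: start t=19 >= t=105? ✗; start t=19 > t=57? ✗ → no.
K: start t=36 >= t=105? ✗; start t=36 > t=57? ✗ → no.
Q: start t=88 >= t=105? ✗; start t=88 > t=57? ✓ → no.
S: start t=108 >= t=105? ✓; start t=108 > t=57? ✓ → yes.
U: start t=83 >= t=105? ✗; start t=83 > t=57? ✓ → no.
V: start t=46 >= t=105? ✗; start t=46 > t=57? ✗ → no.
Z: start t=10 >= t=105? ✗; start t=10 > t=57? ✗ → no.
Result: S.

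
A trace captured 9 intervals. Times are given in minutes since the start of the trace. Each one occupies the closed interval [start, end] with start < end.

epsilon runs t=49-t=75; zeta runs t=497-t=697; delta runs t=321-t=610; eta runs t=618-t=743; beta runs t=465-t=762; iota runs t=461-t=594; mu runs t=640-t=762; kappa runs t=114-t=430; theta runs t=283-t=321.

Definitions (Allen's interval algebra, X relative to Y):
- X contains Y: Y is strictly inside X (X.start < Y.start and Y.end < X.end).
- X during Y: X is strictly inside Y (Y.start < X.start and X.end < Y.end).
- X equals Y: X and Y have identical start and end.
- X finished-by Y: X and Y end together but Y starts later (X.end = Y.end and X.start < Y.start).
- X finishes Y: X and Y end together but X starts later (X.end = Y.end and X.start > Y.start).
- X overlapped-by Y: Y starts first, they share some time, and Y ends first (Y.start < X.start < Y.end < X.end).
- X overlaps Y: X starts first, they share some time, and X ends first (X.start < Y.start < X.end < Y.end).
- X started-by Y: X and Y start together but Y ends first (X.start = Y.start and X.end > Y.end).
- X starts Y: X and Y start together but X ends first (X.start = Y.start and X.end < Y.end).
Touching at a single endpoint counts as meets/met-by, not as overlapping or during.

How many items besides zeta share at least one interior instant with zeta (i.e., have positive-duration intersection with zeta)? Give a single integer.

Target zeta = [t=497, t=697].
beta [t=465, t=762] → contains → counts.
delta [t=321, t=610] → overlaps → counts.
epsilon [t=49, t=75] → before → no.
eta [t=618, t=743] → overlapped-by → counts.
iota [t=461, t=594] → overlaps → counts.
kappa [t=114, t=430] → before → no.
mu [t=640, t=762] → overlapped-by → counts.
theta [t=283, t=321] → before → no.
Total: 5.

5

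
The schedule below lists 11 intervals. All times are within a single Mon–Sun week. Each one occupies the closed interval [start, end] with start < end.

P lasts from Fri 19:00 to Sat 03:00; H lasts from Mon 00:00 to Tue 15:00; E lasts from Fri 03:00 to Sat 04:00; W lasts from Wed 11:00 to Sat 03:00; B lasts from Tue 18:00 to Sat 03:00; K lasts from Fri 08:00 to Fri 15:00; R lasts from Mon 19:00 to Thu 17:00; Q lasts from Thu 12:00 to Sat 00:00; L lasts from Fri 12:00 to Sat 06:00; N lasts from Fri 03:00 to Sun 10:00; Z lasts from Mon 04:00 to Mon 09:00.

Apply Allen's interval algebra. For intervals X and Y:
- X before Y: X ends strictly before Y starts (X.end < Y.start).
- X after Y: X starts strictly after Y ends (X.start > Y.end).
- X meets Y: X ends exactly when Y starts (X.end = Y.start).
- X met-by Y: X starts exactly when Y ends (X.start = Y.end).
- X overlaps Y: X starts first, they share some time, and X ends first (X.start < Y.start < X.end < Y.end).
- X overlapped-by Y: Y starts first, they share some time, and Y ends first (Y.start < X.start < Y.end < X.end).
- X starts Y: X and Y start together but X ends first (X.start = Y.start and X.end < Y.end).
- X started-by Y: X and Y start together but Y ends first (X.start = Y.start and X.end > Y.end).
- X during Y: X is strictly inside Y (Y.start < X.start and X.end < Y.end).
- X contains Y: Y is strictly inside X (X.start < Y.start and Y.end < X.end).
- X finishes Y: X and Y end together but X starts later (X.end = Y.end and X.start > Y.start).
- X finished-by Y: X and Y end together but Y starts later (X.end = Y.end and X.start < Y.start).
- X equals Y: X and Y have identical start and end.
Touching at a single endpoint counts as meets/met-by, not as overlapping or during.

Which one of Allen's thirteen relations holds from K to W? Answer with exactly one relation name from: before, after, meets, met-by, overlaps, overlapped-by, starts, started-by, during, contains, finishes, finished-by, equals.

during

K = [Fri 08:00, Fri 15:00]; W = [Wed 11:00, Sat 03:00].
Compare endpoints: K.start > W.start, K.start < W.end, K.end > W.start, K.end < W.end.
That pattern is 'during'.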